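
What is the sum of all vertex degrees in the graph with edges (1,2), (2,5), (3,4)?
6 (handshake: sum of degrees = 2|E| = 2 x 3 = 6)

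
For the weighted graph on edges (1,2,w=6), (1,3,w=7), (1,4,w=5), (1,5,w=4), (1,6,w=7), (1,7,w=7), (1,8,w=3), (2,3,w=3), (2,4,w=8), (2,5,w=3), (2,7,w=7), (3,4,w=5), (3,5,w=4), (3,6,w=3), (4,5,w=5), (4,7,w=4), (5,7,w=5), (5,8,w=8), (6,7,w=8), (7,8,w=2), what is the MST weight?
22 (MST edges: (1,5,w=4), (1,8,w=3), (2,3,w=3), (2,5,w=3), (3,6,w=3), (4,7,w=4), (7,8,w=2); sum of weights 4 + 3 + 3 + 3 + 3 + 4 + 2 = 22)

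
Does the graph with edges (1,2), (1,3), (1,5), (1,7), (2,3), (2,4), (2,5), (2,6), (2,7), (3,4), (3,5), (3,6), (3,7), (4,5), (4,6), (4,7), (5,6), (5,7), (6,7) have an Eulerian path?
Yes (the graph is connected and exactly 2 vertices have odd degree: {4, 6}; any Eulerian path must start and end at those)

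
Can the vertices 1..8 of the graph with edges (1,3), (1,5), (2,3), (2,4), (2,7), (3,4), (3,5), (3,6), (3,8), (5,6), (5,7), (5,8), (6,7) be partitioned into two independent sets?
No (odd cycle of length 3: 3 -> 1 -> 5 -> 3)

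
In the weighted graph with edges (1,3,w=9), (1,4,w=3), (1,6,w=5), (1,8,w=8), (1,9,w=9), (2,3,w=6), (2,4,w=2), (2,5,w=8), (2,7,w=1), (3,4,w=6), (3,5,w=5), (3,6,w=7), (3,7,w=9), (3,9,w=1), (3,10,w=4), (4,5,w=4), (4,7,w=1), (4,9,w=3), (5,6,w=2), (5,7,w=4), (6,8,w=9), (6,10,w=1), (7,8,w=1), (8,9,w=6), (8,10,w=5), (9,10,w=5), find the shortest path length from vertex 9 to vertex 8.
5 (path: 9 -> 4 -> 7 -> 8; weights 3 + 1 + 1 = 5)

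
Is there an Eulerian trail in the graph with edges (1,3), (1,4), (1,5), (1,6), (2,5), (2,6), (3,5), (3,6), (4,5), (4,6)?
Yes (the graph is connected and exactly 2 vertices have odd degree: {3, 4}; any Eulerian path must start and end at those)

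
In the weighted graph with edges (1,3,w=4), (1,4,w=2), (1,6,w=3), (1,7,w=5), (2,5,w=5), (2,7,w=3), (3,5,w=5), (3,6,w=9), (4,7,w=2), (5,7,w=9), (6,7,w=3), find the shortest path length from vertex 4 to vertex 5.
10 (path: 4 -> 7 -> 2 -> 5; weights 2 + 3 + 5 = 10)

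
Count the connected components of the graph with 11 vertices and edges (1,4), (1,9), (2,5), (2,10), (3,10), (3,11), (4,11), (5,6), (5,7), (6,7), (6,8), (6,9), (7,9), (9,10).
1 (components: {1, 2, 3, 4, 5, 6, 7, 8, 9, 10, 11})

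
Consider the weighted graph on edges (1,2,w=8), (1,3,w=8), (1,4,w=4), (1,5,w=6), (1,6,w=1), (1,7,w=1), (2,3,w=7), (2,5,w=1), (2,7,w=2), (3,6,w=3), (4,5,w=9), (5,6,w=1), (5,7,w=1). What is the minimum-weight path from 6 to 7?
2 (path: 6 -> 1 -> 7; weights 1 + 1 = 2)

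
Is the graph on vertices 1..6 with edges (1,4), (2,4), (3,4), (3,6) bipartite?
Yes. Partition: {1, 2, 3, 5}, {4, 6}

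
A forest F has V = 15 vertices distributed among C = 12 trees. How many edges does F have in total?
3 (Each of the 12 component trees on V_i vertices has V_i - 1 edges; summing gives V - C = 15 - 12 = 3)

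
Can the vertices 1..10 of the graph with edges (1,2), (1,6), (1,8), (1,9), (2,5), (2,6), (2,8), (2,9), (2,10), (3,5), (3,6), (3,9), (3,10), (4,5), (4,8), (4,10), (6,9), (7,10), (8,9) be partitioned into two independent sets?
No (odd cycle of length 3: 2 -> 1 -> 6 -> 2)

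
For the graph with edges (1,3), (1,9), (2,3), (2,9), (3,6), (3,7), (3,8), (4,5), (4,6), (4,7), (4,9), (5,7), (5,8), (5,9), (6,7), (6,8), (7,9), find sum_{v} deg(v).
34 (handshake: sum of degrees = 2|E| = 2 x 17 = 34)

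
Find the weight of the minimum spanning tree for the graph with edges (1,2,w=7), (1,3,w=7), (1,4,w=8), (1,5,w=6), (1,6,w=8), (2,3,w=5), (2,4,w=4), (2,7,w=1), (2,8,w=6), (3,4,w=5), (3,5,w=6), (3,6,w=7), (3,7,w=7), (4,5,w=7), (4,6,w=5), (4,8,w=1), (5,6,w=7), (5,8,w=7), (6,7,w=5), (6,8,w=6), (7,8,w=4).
28 (MST edges: (1,5,w=6), (2,3,w=5), (2,4,w=4), (2,7,w=1), (3,5,w=6), (4,6,w=5), (4,8,w=1); sum of weights 6 + 5 + 4 + 1 + 6 + 5 + 1 = 28)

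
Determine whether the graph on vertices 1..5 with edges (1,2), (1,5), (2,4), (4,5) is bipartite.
Yes. Partition: {1, 3, 4}, {2, 5}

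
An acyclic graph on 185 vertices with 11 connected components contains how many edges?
174 (Each of the 11 component trees on V_i vertices has V_i - 1 edges; summing gives V - C = 185 - 11 = 174)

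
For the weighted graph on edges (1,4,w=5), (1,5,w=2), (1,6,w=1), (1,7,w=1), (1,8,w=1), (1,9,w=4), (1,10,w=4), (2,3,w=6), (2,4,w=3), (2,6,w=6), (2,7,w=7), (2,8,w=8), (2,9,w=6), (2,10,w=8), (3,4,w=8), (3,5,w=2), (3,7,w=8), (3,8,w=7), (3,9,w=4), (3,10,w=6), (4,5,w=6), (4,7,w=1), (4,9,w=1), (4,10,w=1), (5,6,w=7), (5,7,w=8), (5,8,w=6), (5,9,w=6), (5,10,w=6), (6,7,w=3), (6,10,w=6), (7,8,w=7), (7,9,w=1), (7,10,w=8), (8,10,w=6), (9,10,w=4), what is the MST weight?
13 (MST edges: (1,5,w=2), (1,6,w=1), (1,7,w=1), (1,8,w=1), (2,4,w=3), (3,5,w=2), (4,7,w=1), (4,9,w=1), (4,10,w=1); sum of weights 2 + 1 + 1 + 1 + 3 + 2 + 1 + 1 + 1 = 13)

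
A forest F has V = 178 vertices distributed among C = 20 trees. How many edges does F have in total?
158 (Each of the 20 component trees on V_i vertices has V_i - 1 edges; summing gives V - C = 178 - 20 = 158)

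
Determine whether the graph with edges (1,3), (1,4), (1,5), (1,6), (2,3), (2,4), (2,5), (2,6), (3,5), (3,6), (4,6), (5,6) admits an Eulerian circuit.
No (2 vertices have odd degree: {4, 6}; Eulerian circuit requires 0)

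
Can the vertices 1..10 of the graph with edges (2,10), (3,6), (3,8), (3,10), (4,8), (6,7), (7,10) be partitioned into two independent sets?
Yes. Partition: {1, 2, 3, 4, 5, 7, 9}, {6, 8, 10}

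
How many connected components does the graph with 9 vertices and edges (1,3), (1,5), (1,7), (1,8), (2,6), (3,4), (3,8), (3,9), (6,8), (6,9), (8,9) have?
1 (components: {1, 2, 3, 4, 5, 6, 7, 8, 9})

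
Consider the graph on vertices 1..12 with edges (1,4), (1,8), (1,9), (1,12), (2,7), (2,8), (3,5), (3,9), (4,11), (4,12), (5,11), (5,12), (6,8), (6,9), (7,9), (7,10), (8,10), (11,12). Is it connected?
Yes (BFS from 1 visits [1, 4, 8, 9, 12, 11, 2, 6, 10, 3, 7, 5] — all 12 vertices reached)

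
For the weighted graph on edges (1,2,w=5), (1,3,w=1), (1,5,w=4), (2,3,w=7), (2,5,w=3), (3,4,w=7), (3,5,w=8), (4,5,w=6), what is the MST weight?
14 (MST edges: (1,3,w=1), (1,5,w=4), (2,5,w=3), (4,5,w=6); sum of weights 1 + 4 + 3 + 6 = 14)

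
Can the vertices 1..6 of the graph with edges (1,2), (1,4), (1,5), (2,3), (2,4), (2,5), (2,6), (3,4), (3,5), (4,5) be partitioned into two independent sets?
No (odd cycle of length 3: 5 -> 1 -> 4 -> 5)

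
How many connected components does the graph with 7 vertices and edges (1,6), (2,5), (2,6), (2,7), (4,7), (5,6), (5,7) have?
2 (components: {1, 2, 4, 5, 6, 7}, {3})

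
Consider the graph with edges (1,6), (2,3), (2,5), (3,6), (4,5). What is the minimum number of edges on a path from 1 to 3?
2 (path: 1 -> 6 -> 3, 2 edges)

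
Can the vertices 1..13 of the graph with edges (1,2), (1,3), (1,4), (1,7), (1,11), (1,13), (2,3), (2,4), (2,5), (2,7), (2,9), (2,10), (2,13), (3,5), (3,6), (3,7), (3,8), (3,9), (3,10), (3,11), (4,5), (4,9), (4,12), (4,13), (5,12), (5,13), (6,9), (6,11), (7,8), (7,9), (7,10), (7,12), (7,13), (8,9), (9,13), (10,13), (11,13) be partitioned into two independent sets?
No (odd cycle of length 3: 11 -> 1 -> 13 -> 11)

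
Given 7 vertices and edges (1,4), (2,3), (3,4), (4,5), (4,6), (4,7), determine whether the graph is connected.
Yes (BFS from 1 visits [1, 4, 3, 5, 6, 7, 2] — all 7 vertices reached)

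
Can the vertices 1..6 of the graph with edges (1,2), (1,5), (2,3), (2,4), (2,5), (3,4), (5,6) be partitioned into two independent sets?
No (odd cycle of length 3: 2 -> 1 -> 5 -> 2)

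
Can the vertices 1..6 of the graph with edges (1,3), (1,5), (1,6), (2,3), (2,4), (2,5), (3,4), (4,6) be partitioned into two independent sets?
No (odd cycle of length 3: 4 -> 3 -> 2 -> 4)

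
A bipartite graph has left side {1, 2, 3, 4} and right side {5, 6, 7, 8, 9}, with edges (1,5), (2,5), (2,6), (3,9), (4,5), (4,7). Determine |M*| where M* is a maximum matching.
4 (matching: (1,5), (2,6), (3,9), (4,7); upper bound min(|L|,|R|) = min(4,5) = 4)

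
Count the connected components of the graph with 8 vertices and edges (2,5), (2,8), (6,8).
5 (components: {1}, {2, 5, 6, 8}, {3}, {4}, {7})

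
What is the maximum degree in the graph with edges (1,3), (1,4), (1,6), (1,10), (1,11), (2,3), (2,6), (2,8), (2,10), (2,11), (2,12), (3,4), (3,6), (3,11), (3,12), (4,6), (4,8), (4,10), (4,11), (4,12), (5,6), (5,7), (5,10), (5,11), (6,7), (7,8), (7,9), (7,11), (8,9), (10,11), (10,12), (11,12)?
8 (attained at vertex 11)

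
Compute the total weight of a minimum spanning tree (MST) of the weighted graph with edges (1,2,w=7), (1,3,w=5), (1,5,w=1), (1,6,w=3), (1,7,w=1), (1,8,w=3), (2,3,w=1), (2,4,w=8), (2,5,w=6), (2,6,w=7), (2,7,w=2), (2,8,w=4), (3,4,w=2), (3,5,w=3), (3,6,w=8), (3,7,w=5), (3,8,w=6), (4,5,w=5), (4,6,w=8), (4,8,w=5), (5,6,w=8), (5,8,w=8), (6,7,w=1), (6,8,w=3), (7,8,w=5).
11 (MST edges: (1,5,w=1), (1,7,w=1), (1,8,w=3), (2,3,w=1), (2,7,w=2), (3,4,w=2), (6,7,w=1); sum of weights 1 + 1 + 3 + 1 + 2 + 2 + 1 = 11)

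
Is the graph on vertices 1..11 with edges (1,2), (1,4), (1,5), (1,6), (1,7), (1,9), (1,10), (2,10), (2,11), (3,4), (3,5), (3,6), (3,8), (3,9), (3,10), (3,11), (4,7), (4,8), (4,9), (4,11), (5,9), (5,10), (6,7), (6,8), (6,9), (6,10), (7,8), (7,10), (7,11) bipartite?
No (odd cycle of length 3: 7 -> 1 -> 6 -> 7)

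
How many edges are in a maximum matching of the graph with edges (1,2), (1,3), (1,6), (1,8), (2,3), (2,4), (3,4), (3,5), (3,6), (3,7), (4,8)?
3 (matching: (1,6), (3,7), (4,8); upper bound floor(n/2) = floor(8/2) = 4)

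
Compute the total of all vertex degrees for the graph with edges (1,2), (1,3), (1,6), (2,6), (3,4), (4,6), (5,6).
14 (handshake: sum of degrees = 2|E| = 2 x 7 = 14)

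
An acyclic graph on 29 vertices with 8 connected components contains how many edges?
21 (Each of the 8 component trees on V_i vertices has V_i - 1 edges; summing gives V - C = 29 - 8 = 21)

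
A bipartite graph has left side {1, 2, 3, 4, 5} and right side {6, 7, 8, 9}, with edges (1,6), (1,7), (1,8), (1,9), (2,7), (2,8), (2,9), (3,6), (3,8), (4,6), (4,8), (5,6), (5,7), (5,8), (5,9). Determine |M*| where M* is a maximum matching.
4 (matching: (1,9), (2,8), (3,6), (5,7); upper bound min(|L|,|R|) = min(5,4) = 4)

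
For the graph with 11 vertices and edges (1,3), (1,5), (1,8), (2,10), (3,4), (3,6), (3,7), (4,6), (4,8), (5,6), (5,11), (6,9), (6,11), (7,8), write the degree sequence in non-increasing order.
[5, 4, 3, 3, 3, 3, 2, 2, 1, 1, 1] (degrees: deg(1)=3, deg(2)=1, deg(3)=4, deg(4)=3, deg(5)=3, deg(6)=5, deg(7)=2, deg(8)=3, deg(9)=1, deg(10)=1, deg(11)=2)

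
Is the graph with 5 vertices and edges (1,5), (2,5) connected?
No, it has 3 components: {1, 2, 5}, {3}, {4}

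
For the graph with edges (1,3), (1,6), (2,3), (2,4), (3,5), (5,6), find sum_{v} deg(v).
12 (handshake: sum of degrees = 2|E| = 2 x 6 = 12)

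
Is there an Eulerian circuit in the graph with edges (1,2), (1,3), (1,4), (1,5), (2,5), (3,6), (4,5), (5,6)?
Yes (the graph is connected and all 6 vertices have even degree)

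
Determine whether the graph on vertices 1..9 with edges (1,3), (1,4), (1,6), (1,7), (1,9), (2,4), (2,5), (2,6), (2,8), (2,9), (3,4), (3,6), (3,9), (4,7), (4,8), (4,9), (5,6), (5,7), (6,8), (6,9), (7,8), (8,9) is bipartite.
No (odd cycle of length 3: 3 -> 1 -> 6 -> 3)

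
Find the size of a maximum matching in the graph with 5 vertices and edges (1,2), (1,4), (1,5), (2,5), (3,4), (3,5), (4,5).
2 (matching: (1,4), (3,5); upper bound floor(n/2) = floor(5/2) = 2)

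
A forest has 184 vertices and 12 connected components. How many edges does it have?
172 (Each of the 12 component trees on V_i vertices has V_i - 1 edges; summing gives V - C = 184 - 12 = 172)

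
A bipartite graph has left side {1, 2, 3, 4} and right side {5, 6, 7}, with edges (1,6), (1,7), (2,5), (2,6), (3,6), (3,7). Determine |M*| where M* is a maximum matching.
3 (matching: (1,7), (2,5), (3,6); upper bound min(|L|,|R|) = min(4,3) = 3)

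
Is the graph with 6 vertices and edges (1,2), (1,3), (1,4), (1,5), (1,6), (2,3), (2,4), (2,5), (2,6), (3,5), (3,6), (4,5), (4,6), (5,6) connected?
Yes (BFS from 1 visits [1, 2, 3, 4, 5, 6] — all 6 vertices reached)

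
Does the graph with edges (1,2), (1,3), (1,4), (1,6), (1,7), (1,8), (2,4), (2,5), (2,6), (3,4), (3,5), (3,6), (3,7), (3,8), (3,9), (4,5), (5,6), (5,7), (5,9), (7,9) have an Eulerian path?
Yes (the graph is connected and exactly 2 vertices have odd degree: {3, 9}; any Eulerian path must start and end at those)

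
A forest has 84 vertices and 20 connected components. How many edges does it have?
64 (Each of the 20 component trees on V_i vertices has V_i - 1 edges; summing gives V - C = 84 - 20 = 64)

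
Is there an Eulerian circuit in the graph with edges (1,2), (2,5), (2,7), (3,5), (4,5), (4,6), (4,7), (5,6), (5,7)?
No (6 vertices have odd degree: {1, 2, 3, 4, 5, 7}; Eulerian circuit requires 0)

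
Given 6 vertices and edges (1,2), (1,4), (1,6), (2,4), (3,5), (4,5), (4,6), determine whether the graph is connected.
Yes (BFS from 1 visits [1, 2, 4, 6, 5, 3] — all 6 vertices reached)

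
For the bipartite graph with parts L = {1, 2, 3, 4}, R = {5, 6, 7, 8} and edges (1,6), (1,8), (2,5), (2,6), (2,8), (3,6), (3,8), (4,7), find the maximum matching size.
4 (matching: (1,8), (2,5), (3,6), (4,7); upper bound min(|L|,|R|) = min(4,4) = 4)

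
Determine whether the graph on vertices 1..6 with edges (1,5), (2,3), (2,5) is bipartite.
Yes. Partition: {1, 2, 4, 6}, {3, 5}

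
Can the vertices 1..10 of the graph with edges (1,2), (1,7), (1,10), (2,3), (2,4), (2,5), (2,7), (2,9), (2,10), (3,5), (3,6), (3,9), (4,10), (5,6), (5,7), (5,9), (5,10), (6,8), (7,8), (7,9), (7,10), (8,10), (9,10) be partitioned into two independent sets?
No (odd cycle of length 3: 2 -> 1 -> 7 -> 2)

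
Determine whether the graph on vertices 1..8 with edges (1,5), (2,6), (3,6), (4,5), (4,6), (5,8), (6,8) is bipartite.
Yes. Partition: {1, 2, 3, 4, 7, 8}, {5, 6}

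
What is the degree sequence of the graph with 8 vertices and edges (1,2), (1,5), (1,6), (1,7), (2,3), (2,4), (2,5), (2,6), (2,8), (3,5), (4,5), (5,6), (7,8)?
[6, 5, 4, 3, 2, 2, 2, 2] (degrees: deg(1)=4, deg(2)=6, deg(3)=2, deg(4)=2, deg(5)=5, deg(6)=3, deg(7)=2, deg(8)=2)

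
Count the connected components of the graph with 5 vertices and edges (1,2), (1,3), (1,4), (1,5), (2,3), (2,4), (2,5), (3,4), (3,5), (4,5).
1 (components: {1, 2, 3, 4, 5})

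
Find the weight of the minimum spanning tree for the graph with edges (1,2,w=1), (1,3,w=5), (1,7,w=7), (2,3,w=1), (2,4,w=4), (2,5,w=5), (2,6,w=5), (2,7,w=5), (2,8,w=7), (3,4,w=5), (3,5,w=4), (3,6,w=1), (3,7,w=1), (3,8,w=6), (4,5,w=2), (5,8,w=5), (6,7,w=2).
15 (MST edges: (1,2,w=1), (2,3,w=1), (2,4,w=4), (3,6,w=1), (3,7,w=1), (4,5,w=2), (5,8,w=5); sum of weights 1 + 1 + 4 + 1 + 1 + 2 + 5 = 15)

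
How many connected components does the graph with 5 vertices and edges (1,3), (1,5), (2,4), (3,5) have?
2 (components: {1, 3, 5}, {2, 4})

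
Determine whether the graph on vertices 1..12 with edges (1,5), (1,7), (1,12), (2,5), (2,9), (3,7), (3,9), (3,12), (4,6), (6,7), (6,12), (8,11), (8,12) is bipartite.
Yes. Partition: {1, 2, 3, 6, 8, 10}, {4, 5, 7, 9, 11, 12}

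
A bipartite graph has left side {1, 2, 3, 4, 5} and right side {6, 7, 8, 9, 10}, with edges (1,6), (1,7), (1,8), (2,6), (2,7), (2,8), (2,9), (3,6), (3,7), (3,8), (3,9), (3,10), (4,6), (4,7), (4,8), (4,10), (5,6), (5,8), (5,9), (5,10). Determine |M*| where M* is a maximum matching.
5 (matching: (1,8), (2,9), (3,10), (4,7), (5,6); upper bound min(|L|,|R|) = min(5,5) = 5)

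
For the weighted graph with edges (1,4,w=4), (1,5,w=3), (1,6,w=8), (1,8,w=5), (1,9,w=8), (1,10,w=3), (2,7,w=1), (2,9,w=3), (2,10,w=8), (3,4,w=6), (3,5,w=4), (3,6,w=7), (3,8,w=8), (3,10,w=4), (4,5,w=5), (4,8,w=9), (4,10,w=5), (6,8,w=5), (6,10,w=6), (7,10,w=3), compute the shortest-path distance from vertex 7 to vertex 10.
3 (path: 7 -> 10; weights 3 = 3)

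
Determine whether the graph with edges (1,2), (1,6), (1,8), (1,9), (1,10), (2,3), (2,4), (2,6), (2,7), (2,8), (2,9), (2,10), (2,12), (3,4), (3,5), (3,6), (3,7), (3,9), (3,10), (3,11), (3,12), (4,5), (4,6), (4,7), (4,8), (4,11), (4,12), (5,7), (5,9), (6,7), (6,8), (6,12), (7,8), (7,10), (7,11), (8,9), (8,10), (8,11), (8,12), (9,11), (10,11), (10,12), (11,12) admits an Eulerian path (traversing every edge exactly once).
No (8 vertices have odd degree: {1, 2, 3, 6, 8, 10, 11, 12}; Eulerian path requires 0 or 2)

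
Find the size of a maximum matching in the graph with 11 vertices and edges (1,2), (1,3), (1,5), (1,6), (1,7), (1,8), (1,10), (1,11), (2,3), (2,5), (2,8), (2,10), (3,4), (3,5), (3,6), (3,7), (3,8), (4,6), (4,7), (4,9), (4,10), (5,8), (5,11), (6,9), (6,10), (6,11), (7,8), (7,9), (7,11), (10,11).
5 (matching: (1,10), (3,6), (4,9), (5,8), (7,11); upper bound floor(n/2) = floor(11/2) = 5)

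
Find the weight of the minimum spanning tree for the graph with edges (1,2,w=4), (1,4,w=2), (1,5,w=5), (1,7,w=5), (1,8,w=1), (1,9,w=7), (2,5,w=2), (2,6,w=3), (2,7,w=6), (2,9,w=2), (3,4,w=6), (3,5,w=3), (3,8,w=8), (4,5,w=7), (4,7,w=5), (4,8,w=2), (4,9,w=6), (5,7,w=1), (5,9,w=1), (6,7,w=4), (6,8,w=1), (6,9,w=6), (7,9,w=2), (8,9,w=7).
14 (MST edges: (1,4,w=2), (1,8,w=1), (2,6,w=3), (2,9,w=2), (3,5,w=3), (5,7,w=1), (5,9,w=1), (6,8,w=1); sum of weights 2 + 1 + 3 + 2 + 3 + 1 + 1 + 1 = 14)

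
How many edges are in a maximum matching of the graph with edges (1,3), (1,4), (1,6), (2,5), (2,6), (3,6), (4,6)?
3 (matching: (1,3), (2,5), (4,6); upper bound floor(n/2) = floor(6/2) = 3)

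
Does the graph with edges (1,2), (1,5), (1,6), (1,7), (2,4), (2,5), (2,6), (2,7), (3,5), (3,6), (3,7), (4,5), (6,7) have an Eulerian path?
Yes (the graph is connected and exactly 2 vertices have odd degree: {2, 3}; any Eulerian path must start and end at those)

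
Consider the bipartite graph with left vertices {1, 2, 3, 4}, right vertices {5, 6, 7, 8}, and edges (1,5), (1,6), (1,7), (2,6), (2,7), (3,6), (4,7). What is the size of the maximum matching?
3 (matching: (1,5), (2,6), (4,7); upper bound min(|L|,|R|) = min(4,4) = 4)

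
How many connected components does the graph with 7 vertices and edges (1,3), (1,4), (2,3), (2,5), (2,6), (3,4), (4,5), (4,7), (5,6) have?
1 (components: {1, 2, 3, 4, 5, 6, 7})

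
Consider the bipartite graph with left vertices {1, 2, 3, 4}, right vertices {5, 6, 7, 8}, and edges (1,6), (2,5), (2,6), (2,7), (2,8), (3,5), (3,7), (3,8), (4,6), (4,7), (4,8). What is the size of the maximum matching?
4 (matching: (1,6), (2,8), (3,5), (4,7); upper bound min(|L|,|R|) = min(4,4) = 4)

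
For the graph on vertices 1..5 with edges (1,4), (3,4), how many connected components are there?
3 (components: {1, 3, 4}, {2}, {5})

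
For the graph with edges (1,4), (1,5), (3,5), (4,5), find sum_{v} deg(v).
8 (handshake: sum of degrees = 2|E| = 2 x 4 = 8)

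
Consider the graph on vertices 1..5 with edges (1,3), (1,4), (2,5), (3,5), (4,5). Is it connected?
Yes (BFS from 1 visits [1, 3, 4, 5, 2] — all 5 vertices reached)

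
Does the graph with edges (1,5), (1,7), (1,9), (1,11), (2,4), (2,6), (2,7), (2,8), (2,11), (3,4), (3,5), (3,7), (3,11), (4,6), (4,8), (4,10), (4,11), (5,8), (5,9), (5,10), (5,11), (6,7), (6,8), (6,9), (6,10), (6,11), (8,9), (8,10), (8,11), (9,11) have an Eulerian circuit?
No (4 vertices have odd degree: {2, 6, 8, 9}; Eulerian circuit requires 0)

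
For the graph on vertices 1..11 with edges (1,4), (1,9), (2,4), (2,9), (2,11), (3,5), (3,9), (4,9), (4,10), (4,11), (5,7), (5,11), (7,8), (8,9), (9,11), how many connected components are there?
2 (components: {1, 2, 3, 4, 5, 7, 8, 9, 10, 11}, {6})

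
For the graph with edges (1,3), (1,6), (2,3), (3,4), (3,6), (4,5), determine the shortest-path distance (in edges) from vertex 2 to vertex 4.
2 (path: 2 -> 3 -> 4, 2 edges)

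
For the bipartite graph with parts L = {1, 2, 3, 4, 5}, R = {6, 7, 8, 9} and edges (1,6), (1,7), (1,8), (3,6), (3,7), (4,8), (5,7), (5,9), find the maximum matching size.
4 (matching: (1,6), (3,7), (4,8), (5,9); upper bound min(|L|,|R|) = min(5,4) = 4)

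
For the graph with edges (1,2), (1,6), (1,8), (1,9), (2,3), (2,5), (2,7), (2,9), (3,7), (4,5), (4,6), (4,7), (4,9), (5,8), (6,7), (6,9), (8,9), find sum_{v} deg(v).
34 (handshake: sum of degrees = 2|E| = 2 x 17 = 34)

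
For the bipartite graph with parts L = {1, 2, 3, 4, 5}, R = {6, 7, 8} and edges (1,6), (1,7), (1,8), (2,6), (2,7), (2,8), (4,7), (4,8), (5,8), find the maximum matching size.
3 (matching: (1,8), (2,6), (4,7); upper bound min(|L|,|R|) = min(5,3) = 3)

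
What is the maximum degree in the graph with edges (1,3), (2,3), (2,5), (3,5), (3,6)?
4 (attained at vertex 3)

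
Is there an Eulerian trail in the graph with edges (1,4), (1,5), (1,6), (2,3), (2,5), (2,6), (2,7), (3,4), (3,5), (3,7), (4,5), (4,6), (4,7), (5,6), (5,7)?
Yes (the graph is connected and exactly 2 vertices have odd degree: {1, 4}; any Eulerian path must start and end at those)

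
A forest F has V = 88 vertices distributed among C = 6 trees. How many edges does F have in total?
82 (Each of the 6 component trees on V_i vertices has V_i - 1 edges; summing gives V - C = 88 - 6 = 82)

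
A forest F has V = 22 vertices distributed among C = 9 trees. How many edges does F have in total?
13 (Each of the 9 component trees on V_i vertices has V_i - 1 edges; summing gives V - C = 22 - 9 = 13)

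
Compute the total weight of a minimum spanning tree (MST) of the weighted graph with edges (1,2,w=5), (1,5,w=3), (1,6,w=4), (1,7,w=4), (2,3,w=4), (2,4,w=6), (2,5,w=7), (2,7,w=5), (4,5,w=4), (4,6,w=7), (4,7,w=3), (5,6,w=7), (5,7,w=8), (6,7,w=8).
23 (MST edges: (1,2,w=5), (1,5,w=3), (1,6,w=4), (1,7,w=4), (2,3,w=4), (4,7,w=3); sum of weights 5 + 3 + 4 + 4 + 4 + 3 = 23)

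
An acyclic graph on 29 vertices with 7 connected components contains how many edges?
22 (Each of the 7 component trees on V_i vertices has V_i - 1 edges; summing gives V - C = 29 - 7 = 22)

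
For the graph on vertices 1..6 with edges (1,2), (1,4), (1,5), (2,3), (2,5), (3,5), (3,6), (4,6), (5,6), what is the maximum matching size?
3 (matching: (1,4), (2,3), (5,6); upper bound floor(n/2) = floor(6/2) = 3)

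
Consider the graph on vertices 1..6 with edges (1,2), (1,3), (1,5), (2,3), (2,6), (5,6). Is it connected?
No, it has 2 components: {1, 2, 3, 5, 6}, {4}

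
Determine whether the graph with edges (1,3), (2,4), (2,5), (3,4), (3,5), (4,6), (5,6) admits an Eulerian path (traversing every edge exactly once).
No (4 vertices have odd degree: {1, 3, 4, 5}; Eulerian path requires 0 or 2)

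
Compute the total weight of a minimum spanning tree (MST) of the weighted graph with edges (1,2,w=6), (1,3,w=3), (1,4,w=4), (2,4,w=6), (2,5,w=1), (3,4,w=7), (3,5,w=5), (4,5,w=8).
13 (MST edges: (1,3,w=3), (1,4,w=4), (2,5,w=1), (3,5,w=5); sum of weights 3 + 4 + 1 + 5 = 13)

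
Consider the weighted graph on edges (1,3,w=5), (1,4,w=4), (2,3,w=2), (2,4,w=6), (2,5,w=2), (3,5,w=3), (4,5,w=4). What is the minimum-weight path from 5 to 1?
8 (path: 5 -> 3 -> 1; weights 3 + 5 = 8)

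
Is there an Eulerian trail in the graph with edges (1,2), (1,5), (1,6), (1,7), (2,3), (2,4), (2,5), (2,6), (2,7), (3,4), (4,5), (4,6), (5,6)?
Yes — and in fact it has an Eulerian circuit (the graph is connected and all 7 vertices have even degree)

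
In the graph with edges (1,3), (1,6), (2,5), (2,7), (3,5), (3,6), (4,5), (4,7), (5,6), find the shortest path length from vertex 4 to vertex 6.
2 (path: 4 -> 5 -> 6, 2 edges)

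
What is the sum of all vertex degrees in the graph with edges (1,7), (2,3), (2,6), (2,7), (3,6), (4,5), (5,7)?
14 (handshake: sum of degrees = 2|E| = 2 x 7 = 14)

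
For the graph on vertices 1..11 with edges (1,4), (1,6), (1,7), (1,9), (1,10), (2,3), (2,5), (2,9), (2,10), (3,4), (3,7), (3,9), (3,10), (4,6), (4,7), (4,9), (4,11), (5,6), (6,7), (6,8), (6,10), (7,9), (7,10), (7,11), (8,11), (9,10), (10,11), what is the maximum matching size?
5 (matching: (1,7), (2,5), (4,9), (6,10), (8,11); upper bound floor(n/2) = floor(11/2) = 5)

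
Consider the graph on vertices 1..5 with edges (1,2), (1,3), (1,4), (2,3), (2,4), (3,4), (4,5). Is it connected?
Yes (BFS from 1 visits [1, 2, 3, 4, 5] — all 5 vertices reached)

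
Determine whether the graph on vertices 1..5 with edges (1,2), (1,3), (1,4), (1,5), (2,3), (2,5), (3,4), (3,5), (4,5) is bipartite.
No (odd cycle of length 3: 3 -> 1 -> 2 -> 3)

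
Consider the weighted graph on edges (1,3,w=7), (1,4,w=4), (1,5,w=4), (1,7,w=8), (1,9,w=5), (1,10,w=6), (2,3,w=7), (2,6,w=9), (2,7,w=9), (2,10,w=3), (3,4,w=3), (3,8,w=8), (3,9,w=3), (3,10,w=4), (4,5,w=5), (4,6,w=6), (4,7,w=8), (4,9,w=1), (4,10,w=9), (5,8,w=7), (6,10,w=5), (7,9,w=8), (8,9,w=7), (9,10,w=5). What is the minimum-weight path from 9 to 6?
7 (path: 9 -> 4 -> 6; weights 1 + 6 = 7)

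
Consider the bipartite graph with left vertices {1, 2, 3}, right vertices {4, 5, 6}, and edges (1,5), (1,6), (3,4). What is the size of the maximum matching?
2 (matching: (1,6), (3,4); upper bound min(|L|,|R|) = min(3,3) = 3)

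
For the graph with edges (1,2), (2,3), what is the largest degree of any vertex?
2 (attained at vertex 2)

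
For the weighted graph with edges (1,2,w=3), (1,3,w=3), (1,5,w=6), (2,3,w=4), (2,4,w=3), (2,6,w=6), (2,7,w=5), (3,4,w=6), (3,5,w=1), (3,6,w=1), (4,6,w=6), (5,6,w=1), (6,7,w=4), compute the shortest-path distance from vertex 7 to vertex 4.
8 (path: 7 -> 2 -> 4; weights 5 + 3 = 8)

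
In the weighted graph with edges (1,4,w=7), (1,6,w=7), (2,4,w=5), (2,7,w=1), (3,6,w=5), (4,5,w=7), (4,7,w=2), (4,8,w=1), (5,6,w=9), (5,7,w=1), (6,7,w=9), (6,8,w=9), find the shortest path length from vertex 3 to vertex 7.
14 (path: 3 -> 6 -> 7; weights 5 + 9 = 14)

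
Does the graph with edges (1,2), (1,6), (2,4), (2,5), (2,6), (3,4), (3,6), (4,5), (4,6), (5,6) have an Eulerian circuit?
No (2 vertices have odd degree: {5, 6}; Eulerian circuit requires 0)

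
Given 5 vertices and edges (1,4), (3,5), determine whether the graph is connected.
No, it has 3 components: {1, 4}, {2}, {3, 5}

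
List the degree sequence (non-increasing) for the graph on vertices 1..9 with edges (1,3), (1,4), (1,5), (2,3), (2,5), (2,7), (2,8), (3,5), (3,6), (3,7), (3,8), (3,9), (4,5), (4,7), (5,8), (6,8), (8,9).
[7, 5, 5, 4, 3, 3, 3, 2, 2] (degrees: deg(1)=3, deg(2)=4, deg(3)=7, deg(4)=3, deg(5)=5, deg(6)=2, deg(7)=3, deg(8)=5, deg(9)=2)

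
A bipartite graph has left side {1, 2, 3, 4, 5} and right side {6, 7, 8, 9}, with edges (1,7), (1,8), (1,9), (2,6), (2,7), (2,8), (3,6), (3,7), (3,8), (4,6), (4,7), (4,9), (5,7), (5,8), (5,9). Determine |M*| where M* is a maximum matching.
4 (matching: (1,9), (2,8), (3,7), (4,6); upper bound min(|L|,|R|) = min(5,4) = 4)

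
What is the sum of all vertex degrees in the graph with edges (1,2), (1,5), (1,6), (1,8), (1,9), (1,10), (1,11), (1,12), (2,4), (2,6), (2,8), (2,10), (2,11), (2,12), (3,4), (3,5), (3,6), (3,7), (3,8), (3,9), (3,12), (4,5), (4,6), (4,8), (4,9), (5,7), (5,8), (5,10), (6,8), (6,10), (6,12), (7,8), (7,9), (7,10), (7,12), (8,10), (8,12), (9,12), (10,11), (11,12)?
80 (handshake: sum of degrees = 2|E| = 2 x 40 = 80)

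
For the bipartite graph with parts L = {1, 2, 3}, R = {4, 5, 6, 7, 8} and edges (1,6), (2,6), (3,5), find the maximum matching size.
2 (matching: (1,6), (3,5); upper bound min(|L|,|R|) = min(3,5) = 3)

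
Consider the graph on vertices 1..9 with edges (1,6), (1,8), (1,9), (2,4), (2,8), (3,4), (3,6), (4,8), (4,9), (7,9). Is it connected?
No, it has 2 components: {1, 2, 3, 4, 6, 7, 8, 9}, {5}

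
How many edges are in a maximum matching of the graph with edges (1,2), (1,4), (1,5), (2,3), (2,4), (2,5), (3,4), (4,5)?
2 (matching: (1,5), (3,4); upper bound floor(n/2) = floor(5/2) = 2)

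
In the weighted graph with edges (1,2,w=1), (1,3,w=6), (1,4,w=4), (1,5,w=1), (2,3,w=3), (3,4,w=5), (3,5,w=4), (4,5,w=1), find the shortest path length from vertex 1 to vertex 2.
1 (path: 1 -> 2; weights 1 = 1)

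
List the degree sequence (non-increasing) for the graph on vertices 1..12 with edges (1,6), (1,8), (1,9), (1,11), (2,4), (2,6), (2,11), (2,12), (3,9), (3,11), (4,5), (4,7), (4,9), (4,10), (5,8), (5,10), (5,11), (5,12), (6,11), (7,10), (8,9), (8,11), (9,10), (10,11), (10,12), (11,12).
[8, 6, 5, 5, 5, 4, 4, 4, 4, 3, 2, 2] (degrees: deg(1)=4, deg(2)=4, deg(3)=2, deg(4)=5, deg(5)=5, deg(6)=3, deg(7)=2, deg(8)=4, deg(9)=5, deg(10)=6, deg(11)=8, deg(12)=4)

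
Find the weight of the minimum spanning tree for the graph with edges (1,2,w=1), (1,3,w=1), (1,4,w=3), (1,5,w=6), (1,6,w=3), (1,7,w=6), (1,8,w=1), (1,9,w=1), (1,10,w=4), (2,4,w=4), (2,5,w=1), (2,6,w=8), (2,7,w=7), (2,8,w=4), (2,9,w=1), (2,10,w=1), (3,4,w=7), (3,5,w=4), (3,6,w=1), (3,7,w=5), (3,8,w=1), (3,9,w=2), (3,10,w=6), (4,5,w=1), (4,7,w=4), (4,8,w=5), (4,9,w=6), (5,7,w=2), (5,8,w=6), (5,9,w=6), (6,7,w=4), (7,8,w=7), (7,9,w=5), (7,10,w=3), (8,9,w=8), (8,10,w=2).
10 (MST edges: (1,2,w=1), (1,3,w=1), (1,8,w=1), (1,9,w=1), (2,5,w=1), (2,10,w=1), (3,6,w=1), (4,5,w=1), (5,7,w=2); sum of weights 1 + 1 + 1 + 1 + 1 + 1 + 1 + 1 + 2 = 10)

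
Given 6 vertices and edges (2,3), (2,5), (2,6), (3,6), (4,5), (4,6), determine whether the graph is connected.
No, it has 2 components: {1}, {2, 3, 4, 5, 6}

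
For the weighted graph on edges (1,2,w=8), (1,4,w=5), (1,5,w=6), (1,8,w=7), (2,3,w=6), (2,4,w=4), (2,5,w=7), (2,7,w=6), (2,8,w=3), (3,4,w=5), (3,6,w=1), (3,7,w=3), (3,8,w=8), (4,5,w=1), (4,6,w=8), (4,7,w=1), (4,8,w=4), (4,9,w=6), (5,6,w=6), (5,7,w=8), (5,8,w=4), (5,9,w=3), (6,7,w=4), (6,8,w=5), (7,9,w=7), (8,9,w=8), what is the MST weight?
21 (MST edges: (1,4,w=5), (2,4,w=4), (2,8,w=3), (3,6,w=1), (3,7,w=3), (4,5,w=1), (4,7,w=1), (5,9,w=3); sum of weights 5 + 4 + 3 + 1 + 3 + 1 + 1 + 3 = 21)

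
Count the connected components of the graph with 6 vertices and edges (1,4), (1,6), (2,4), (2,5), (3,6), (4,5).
1 (components: {1, 2, 3, 4, 5, 6})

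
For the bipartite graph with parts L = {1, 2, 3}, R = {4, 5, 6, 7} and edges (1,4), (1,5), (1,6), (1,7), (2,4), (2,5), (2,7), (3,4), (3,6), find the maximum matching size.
3 (matching: (1,7), (2,5), (3,6); upper bound min(|L|,|R|) = min(3,4) = 3)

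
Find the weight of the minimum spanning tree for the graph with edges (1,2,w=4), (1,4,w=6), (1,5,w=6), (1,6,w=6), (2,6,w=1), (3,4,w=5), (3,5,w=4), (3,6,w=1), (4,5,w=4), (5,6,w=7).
14 (MST edges: (1,2,w=4), (2,6,w=1), (3,5,w=4), (3,6,w=1), (4,5,w=4); sum of weights 4 + 1 + 4 + 1 + 4 = 14)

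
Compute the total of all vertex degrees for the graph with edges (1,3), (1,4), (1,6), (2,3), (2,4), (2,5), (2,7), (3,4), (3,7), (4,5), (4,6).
22 (handshake: sum of degrees = 2|E| = 2 x 11 = 22)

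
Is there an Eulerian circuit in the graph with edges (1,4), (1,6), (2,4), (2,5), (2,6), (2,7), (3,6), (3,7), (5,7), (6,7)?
Yes (the graph is connected and all 7 vertices have even degree)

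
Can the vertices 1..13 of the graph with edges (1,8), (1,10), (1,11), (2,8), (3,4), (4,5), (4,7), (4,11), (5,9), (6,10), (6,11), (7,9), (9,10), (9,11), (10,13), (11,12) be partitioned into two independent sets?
Yes. Partition: {1, 2, 4, 6, 9, 12, 13}, {3, 5, 7, 8, 10, 11}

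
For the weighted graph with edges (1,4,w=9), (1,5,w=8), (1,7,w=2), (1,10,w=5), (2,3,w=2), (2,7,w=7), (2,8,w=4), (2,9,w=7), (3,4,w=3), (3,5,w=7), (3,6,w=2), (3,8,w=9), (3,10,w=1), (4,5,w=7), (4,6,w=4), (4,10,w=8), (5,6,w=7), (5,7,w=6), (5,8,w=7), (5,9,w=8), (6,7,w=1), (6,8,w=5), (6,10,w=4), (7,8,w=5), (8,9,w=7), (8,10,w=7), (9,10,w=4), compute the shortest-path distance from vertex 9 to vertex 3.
5 (path: 9 -> 10 -> 3; weights 4 + 1 = 5)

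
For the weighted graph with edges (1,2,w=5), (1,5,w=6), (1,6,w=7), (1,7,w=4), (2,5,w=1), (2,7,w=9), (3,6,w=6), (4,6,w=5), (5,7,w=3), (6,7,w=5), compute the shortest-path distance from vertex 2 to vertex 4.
14 (path: 2 -> 5 -> 7 -> 6 -> 4; weights 1 + 3 + 5 + 5 = 14)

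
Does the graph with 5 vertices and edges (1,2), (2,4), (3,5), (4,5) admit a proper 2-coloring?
Yes. Partition: {1, 3, 4}, {2, 5}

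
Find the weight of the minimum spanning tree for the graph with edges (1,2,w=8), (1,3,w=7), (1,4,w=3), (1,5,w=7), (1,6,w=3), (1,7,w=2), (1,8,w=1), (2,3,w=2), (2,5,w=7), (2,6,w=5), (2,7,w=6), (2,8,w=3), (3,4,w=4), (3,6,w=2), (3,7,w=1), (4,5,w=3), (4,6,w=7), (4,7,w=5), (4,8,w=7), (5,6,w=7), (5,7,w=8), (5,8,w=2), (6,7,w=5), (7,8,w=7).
13 (MST edges: (1,4,w=3), (1,7,w=2), (1,8,w=1), (2,3,w=2), (3,6,w=2), (3,7,w=1), (5,8,w=2); sum of weights 3 + 2 + 1 + 2 + 2 + 1 + 2 = 13)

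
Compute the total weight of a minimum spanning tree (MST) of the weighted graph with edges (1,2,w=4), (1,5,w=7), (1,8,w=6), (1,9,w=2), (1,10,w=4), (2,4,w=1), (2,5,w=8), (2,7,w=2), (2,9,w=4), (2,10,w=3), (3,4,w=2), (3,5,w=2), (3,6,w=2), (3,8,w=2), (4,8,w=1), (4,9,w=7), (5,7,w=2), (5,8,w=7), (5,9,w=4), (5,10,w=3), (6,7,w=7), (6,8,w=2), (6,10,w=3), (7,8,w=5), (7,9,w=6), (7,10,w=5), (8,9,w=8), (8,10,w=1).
17 (MST edges: (1,2,w=4), (1,9,w=2), (2,4,w=1), (2,7,w=2), (3,4,w=2), (3,5,w=2), (3,6,w=2), (4,8,w=1), (8,10,w=1); sum of weights 4 + 2 + 1 + 2 + 2 + 2 + 2 + 1 + 1 = 17)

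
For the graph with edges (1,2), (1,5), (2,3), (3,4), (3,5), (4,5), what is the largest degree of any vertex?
3 (attained at vertices 3, 5)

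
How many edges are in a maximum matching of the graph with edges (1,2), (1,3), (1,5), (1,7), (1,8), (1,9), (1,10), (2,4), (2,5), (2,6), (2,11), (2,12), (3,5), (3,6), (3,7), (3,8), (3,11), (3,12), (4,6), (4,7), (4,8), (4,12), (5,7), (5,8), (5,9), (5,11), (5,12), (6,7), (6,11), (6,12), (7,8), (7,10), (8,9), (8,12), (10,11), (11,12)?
6 (matching: (1,10), (2,12), (3,7), (4,6), (5,11), (8,9); upper bound floor(n/2) = floor(12/2) = 6)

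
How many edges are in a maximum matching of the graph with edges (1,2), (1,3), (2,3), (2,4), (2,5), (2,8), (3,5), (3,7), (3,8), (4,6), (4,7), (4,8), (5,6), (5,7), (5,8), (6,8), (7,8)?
4 (matching: (1,2), (3,7), (4,8), (5,6); upper bound floor(n/2) = floor(8/2) = 4)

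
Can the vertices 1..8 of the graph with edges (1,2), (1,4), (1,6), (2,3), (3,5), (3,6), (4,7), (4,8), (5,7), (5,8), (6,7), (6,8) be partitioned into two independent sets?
Yes. Partition: {1, 3, 7, 8}, {2, 4, 5, 6}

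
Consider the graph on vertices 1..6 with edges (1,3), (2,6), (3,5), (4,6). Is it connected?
No, it has 2 components: {1, 3, 5}, {2, 4, 6}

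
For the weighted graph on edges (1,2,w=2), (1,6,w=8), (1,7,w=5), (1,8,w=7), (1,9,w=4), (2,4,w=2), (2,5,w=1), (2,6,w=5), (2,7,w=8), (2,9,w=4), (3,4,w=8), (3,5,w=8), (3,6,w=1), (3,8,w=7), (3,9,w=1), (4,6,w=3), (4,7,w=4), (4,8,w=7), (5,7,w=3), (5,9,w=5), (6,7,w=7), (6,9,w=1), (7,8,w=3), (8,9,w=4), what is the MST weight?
16 (MST edges: (1,2,w=2), (2,4,w=2), (2,5,w=1), (3,6,w=1), (3,9,w=1), (4,6,w=3), (5,7,w=3), (7,8,w=3); sum of weights 2 + 2 + 1 + 1 + 1 + 3 + 3 + 3 = 16)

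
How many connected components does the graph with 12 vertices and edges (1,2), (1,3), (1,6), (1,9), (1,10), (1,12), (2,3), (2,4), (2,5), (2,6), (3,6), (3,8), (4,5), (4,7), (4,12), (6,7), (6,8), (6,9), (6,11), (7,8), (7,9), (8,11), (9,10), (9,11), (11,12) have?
1 (components: {1, 2, 3, 4, 5, 6, 7, 8, 9, 10, 11, 12})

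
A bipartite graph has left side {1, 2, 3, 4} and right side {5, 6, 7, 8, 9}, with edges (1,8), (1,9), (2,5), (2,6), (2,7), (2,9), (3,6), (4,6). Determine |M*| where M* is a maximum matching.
3 (matching: (1,8), (2,9), (3,6); upper bound min(|L|,|R|) = min(4,5) = 4)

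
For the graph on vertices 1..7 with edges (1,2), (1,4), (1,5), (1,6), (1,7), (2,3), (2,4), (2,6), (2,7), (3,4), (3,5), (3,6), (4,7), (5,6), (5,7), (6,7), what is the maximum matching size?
3 (matching: (1,6), (2,4), (5,7); upper bound floor(n/2) = floor(7/2) = 3)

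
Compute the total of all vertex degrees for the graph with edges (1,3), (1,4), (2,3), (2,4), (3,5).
10 (handshake: sum of degrees = 2|E| = 2 x 5 = 10)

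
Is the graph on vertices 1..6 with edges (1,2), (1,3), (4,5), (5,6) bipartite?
Yes. Partition: {1, 4, 6}, {2, 3, 5}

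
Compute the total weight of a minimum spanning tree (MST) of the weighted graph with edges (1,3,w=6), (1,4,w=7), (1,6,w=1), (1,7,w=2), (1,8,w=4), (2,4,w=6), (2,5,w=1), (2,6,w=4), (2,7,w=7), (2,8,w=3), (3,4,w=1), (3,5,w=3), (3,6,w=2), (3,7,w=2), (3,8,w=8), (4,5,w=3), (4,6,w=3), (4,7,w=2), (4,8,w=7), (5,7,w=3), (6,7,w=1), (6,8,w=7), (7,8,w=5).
12 (MST edges: (1,6,w=1), (2,5,w=1), (2,8,w=3), (3,4,w=1), (3,5,w=3), (3,6,w=2), (6,7,w=1); sum of weights 1 + 1 + 3 + 1 + 3 + 2 + 1 = 12)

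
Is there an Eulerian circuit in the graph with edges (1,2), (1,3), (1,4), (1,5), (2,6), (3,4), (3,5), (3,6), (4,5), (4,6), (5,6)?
Yes (the graph is connected and all 6 vertices have even degree)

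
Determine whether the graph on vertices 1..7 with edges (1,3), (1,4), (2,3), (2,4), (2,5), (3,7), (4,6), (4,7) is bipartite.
Yes. Partition: {1, 2, 6, 7}, {3, 4, 5}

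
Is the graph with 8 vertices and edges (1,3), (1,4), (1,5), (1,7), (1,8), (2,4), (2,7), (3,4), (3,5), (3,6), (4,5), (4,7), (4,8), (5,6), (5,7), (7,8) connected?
Yes (BFS from 1 visits [1, 3, 4, 5, 7, 8, 6, 2] — all 8 vertices reached)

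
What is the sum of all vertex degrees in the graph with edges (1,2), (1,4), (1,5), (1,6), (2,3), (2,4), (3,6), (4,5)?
16 (handshake: sum of degrees = 2|E| = 2 x 8 = 16)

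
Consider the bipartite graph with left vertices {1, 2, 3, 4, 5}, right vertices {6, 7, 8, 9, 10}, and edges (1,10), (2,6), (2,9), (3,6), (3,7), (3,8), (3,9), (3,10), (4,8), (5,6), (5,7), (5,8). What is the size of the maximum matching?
5 (matching: (1,10), (2,9), (3,6), (4,8), (5,7); upper bound min(|L|,|R|) = min(5,5) = 5)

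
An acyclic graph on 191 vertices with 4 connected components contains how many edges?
187 (Each of the 4 component trees on V_i vertices has V_i - 1 edges; summing gives V - C = 191 - 4 = 187)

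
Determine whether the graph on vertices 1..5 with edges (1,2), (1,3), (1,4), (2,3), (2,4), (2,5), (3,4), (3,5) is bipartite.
No (odd cycle of length 3: 4 -> 1 -> 2 -> 4)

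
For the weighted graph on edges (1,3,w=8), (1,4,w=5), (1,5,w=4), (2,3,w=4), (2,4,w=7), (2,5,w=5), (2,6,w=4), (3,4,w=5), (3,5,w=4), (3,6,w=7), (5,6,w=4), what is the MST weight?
21 (MST edges: (1,4,w=5), (1,5,w=4), (2,3,w=4), (2,6,w=4), (3,5,w=4); sum of weights 5 + 4 + 4 + 4 + 4 = 21)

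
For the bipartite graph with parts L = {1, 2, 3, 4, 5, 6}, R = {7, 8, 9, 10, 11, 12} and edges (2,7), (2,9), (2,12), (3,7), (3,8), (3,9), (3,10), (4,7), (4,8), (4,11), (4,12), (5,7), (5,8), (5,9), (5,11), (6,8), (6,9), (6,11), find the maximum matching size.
5 (matching: (2,12), (3,10), (4,11), (5,9), (6,8); upper bound min(|L|,|R|) = min(6,6) = 6)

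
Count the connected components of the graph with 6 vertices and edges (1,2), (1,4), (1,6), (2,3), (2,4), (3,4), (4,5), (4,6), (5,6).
1 (components: {1, 2, 3, 4, 5, 6})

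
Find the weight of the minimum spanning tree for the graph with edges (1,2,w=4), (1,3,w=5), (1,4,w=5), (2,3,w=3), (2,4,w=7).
12 (MST edges: (1,2,w=4), (1,4,w=5), (2,3,w=3); sum of weights 4 + 5 + 3 = 12)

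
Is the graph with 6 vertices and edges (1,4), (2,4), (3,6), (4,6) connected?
No, it has 2 components: {1, 2, 3, 4, 6}, {5}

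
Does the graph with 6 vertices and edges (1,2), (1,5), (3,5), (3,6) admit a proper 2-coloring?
Yes. Partition: {1, 3, 4}, {2, 5, 6}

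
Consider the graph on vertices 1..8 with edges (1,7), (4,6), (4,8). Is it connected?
No, it has 5 components: {1, 7}, {2}, {3}, {4, 6, 8}, {5}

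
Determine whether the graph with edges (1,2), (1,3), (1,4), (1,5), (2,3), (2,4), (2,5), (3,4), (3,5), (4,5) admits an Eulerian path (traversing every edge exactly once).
Yes — and in fact it has an Eulerian circuit (the graph is connected and all 5 vertices have even degree)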